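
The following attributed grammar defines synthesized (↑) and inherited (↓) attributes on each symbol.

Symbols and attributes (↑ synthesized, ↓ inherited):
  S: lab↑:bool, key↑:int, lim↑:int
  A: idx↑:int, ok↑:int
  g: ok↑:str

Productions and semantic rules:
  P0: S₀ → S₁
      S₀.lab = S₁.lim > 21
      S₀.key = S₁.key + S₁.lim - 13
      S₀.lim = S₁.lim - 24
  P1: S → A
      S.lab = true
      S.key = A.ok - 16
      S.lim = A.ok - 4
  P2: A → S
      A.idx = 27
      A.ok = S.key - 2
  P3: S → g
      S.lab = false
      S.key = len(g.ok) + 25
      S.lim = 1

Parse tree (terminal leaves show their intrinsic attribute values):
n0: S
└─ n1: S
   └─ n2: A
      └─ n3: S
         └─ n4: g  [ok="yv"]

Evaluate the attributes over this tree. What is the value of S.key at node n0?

1. n4.ok = "yv"  [terminal]
2. n3.lab = false  [false]
3. n3.key = 27  [len(g.ok) + 25]
4. n3.lim = 1  [1]
5. n2.idx = 27  [27]
6. n2.ok = 25  [S.key - 2]
7. n1.lab = true  [true]
8. n1.key = 9  [A.ok - 16]
9. n1.lim = 21  [A.ok - 4]
10. n0.lab = false  [S₁.lim > 21]
11. n0.key = 17  [S₁.key + S₁.lim - 13]
12. n0.lim = -3  [S₁.lim - 24]

17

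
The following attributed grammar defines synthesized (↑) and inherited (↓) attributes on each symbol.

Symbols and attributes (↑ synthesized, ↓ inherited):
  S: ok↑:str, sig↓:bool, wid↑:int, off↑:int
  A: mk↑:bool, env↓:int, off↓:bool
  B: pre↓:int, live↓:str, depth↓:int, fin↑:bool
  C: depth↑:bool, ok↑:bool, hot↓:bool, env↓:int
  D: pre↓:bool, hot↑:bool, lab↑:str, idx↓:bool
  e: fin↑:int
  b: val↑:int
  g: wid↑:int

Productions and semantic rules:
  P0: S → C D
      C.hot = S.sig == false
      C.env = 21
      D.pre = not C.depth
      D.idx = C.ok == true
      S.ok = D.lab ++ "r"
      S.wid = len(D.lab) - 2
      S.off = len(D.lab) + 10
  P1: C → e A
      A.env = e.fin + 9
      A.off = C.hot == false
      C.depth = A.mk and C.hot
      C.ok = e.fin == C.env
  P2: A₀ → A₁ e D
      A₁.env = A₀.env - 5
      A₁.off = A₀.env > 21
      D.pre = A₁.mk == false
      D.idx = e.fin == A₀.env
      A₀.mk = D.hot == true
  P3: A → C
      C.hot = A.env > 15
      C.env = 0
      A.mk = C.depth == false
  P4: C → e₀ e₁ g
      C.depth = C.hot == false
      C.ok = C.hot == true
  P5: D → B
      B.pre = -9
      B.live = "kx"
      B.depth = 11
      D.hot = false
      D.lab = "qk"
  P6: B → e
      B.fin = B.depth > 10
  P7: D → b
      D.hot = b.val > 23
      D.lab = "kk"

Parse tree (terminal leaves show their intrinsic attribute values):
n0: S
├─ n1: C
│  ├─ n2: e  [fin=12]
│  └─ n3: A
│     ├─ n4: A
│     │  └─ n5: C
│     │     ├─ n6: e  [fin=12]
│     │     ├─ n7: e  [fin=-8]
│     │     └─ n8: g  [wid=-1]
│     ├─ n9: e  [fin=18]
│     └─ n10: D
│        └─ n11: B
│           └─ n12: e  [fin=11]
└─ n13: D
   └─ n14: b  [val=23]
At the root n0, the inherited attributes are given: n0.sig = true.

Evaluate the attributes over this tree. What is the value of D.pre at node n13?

1. n0.sig = true  [given at root]
2. n1.hot = false  [S.sig == false]
3. n1.env = 21  [21]
4. n2.fin = 12  [terminal]
5. n3.env = 21  [e.fin + 9]
6. n3.off = true  [C.hot == false]
7. n4.env = 16  [A₀.env - 5]
8. n4.off = false  [A₀.env > 21]
9. n5.hot = true  [A.env > 15]
10. n5.env = 0  [0]
11. n6.fin = 12  [terminal]
12. n7.fin = -8  [terminal]
13. n8.wid = -1  [terminal]
14. n5.depth = false  [C.hot == false]
15. n5.ok = true  [C.hot == true]
16. n4.mk = true  [C.depth == false]
17. n9.fin = 18  [terminal]
18. n10.pre = false  [A₁.mk == false]
19. n10.idx = false  [e.fin == A₀.env]
20. n11.pre = -9  [-9]
21. n11.live = "kx"  ["kx"]
22. n11.depth = 11  [11]
23. n12.fin = 11  [terminal]
24. n11.fin = true  [B.depth > 10]
25. n10.hot = false  [false]
26. n10.lab = "qk"  ["qk"]
27. n3.mk = false  [D.hot == true]
28. n1.depth = false  [A.mk and C.hot]
29. n1.ok = false  [e.fin == C.env]
30. n13.pre = true  [not C.depth]
31. n13.idx = false  [C.ok == true]
32. n14.val = 23  [terminal]
33. n13.hot = false  [b.val > 23]
34. n13.lab = "kk"  ["kk"]
35. n0.ok = "kkr"  [D.lab ++ "r"]
36. n0.wid = 0  [len(D.lab) - 2]
37. n0.off = 12  [len(D.lab) + 10]

true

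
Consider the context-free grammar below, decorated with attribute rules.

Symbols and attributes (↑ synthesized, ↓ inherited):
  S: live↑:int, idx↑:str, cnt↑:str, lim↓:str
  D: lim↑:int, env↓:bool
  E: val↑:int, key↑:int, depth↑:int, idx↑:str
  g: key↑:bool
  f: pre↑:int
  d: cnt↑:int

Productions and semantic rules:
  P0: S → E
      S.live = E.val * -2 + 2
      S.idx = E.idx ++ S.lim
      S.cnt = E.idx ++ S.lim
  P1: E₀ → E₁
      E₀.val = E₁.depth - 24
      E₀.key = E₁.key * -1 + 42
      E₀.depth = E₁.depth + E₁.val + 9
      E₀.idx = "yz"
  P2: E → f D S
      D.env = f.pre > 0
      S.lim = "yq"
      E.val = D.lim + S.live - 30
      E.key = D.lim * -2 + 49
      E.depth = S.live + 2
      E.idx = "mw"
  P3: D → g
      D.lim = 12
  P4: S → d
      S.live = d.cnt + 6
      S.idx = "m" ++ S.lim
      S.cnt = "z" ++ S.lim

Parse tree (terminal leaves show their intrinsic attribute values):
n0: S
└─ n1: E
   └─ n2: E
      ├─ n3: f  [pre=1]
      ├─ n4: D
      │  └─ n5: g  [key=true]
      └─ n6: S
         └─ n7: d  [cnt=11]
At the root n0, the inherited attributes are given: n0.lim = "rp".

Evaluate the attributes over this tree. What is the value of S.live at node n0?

12

1. n0.lim = "rp"  [given at root]
2. n3.pre = 1  [terminal]
3. n4.env = true  [f.pre > 0]
4. n5.key = true  [terminal]
5. n4.lim = 12  [12]
6. n6.lim = "yq"  ["yq"]
7. n7.cnt = 11  [terminal]
8. n6.live = 17  [d.cnt + 6]
9. n6.idx = "myq"  ["m" ++ S.lim]
10. n6.cnt = "zyq"  ["z" ++ S.lim]
11. n2.val = -1  [D.lim + S.live - 30]
12. n2.key = 25  [D.lim * -2 + 49]
13. n2.depth = 19  [S.live + 2]
14. n2.idx = "mw"  ["mw"]
15. n1.val = -5  [E₁.depth - 24]
16. n1.key = 17  [E₁.key * -1 + 42]
17. n1.depth = 27  [E₁.depth + E₁.val + 9]
18. n1.idx = "yz"  ["yz"]
19. n0.live = 12  [E.val * -2 + 2]
20. n0.idx = "yzrp"  [E.idx ++ S.lim]
21. n0.cnt = "yzrp"  [E.idx ++ S.lim]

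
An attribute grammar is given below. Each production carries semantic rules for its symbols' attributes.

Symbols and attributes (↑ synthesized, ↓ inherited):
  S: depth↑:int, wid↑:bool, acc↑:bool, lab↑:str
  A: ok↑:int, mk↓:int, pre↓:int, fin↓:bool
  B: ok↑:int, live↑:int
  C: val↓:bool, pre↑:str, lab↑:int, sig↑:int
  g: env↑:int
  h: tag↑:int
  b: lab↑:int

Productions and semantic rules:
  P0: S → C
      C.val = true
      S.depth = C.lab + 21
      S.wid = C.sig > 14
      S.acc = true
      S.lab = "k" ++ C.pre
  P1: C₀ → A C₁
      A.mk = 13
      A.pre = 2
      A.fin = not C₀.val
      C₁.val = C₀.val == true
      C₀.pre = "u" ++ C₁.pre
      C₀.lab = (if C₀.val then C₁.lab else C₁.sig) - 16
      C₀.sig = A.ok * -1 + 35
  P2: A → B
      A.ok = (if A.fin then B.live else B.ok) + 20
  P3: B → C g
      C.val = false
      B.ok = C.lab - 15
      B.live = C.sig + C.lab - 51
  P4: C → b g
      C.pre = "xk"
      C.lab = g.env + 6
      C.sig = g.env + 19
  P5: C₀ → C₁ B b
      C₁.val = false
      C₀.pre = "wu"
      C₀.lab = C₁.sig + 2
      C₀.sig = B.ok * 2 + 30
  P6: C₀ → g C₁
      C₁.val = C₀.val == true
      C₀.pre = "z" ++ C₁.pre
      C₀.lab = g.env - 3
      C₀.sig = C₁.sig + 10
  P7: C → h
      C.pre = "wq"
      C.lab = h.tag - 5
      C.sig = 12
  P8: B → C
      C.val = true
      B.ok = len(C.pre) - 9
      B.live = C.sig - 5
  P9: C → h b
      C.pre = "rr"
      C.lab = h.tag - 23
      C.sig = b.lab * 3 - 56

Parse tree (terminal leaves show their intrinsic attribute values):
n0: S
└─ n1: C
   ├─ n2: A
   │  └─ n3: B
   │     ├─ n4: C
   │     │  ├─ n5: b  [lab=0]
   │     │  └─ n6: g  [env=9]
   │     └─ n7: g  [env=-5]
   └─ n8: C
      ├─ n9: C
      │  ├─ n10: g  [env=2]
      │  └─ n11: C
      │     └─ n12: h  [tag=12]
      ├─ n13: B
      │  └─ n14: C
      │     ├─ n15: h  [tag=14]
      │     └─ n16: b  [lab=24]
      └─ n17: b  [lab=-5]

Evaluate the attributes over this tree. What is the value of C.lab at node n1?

1. n1.val = true  [true]
2. n2.mk = 13  [13]
3. n2.pre = 2  [2]
4. n2.fin = false  [not C₀.val]
5. n4.val = false  [false]
6. n5.lab = 0  [terminal]
7. n6.env = 9  [terminal]
8. n4.pre = "xk"  ["xk"]
9. n4.lab = 15  [g.env + 6]
10. n4.sig = 28  [g.env + 19]
11. n7.env = -5  [terminal]
12. n3.ok = 0  [C.lab - 15]
13. n3.live = -8  [C.sig + C.lab - 51]
14. n2.ok = 20  [(if A.fin then B.live else B.ok) + 20]
15. n8.val = true  [C₀.val == true]
16. n9.val = false  [false]
17. n10.env = 2  [terminal]
18. n11.val = false  [C₀.val == true]
19. n12.tag = 12  [terminal]
20. n11.pre = "wq"  ["wq"]
21. n11.lab = 7  [h.tag - 5]
22. n11.sig = 12  [12]
23. n9.pre = "zwq"  ["z" ++ C₁.pre]
24. n9.lab = -1  [g.env - 3]
25. n9.sig = 22  [C₁.sig + 10]
26. n14.val = true  [true]
27. n15.tag = 14  [terminal]
28. n16.lab = 24  [terminal]
29. n14.pre = "rr"  ["rr"]
30. n14.lab = -9  [h.tag - 23]
31. n14.sig = 16  [b.lab * 3 - 56]
32. n13.ok = -7  [len(C.pre) - 9]
33. n13.live = 11  [C.sig - 5]
34. n17.lab = -5  [terminal]
35. n8.pre = "wu"  ["wu"]
36. n8.lab = 24  [C₁.sig + 2]
37. n8.sig = 16  [B.ok * 2 + 30]
38. n1.pre = "uwu"  ["u" ++ C₁.pre]
39. n1.lab = 8  [(if C₀.val then C₁.lab else C₁.sig) - 16]
40. n1.sig = 15  [A.ok * -1 + 35]
41. n0.depth = 29  [C.lab + 21]
42. n0.wid = true  [C.sig > 14]
43. n0.acc = true  [true]
44. n0.lab = "kuwu"  ["k" ++ C.pre]

8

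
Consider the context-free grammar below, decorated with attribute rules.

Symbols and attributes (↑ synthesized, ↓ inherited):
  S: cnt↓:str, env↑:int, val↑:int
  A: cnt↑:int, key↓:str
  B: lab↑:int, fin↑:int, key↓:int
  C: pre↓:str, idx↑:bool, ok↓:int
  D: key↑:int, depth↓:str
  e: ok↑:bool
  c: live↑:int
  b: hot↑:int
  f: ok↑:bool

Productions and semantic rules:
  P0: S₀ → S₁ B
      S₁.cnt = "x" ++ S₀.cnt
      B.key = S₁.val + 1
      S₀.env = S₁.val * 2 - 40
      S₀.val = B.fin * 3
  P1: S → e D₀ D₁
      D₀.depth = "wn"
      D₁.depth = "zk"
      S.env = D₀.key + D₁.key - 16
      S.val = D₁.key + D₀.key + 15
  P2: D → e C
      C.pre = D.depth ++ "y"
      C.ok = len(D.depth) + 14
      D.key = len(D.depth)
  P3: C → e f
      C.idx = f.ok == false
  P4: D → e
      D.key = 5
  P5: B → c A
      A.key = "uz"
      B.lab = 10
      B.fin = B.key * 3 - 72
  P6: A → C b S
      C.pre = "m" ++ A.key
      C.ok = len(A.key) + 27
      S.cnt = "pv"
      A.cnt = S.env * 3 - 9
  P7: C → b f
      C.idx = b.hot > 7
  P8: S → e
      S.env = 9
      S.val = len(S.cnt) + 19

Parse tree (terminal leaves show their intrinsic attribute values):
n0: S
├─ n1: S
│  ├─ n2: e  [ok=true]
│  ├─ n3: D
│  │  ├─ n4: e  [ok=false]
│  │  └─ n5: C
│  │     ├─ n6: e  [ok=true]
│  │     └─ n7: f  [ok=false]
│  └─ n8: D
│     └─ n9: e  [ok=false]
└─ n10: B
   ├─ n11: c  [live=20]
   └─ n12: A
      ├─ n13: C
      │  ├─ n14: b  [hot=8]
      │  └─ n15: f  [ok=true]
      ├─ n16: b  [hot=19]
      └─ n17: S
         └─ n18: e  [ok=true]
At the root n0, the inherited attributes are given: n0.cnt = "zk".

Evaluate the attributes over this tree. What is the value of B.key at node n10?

23

1. n0.cnt = "zk"  [given at root]
2. n1.cnt = "xzk"  ["x" ++ S₀.cnt]
3. n2.ok = true  [terminal]
4. n3.depth = "wn"  ["wn"]
5. n4.ok = false  [terminal]
6. n5.pre = "wny"  [D.depth ++ "y"]
7. n5.ok = 16  [len(D.depth) + 14]
8. n6.ok = true  [terminal]
9. n7.ok = false  [terminal]
10. n5.idx = true  [f.ok == false]
11. n3.key = 2  [len(D.depth)]
12. n8.depth = "zk"  ["zk"]
13. n9.ok = false  [terminal]
14. n8.key = 5  [5]
15. n1.env = -9  [D₀.key + D₁.key - 16]
16. n1.val = 22  [D₁.key + D₀.key + 15]
17. n10.key = 23  [S₁.val + 1]
18. n11.live = 20  [terminal]
19. n12.key = "uz"  ["uz"]
20. n13.pre = "muz"  ["m" ++ A.key]
21. n13.ok = 29  [len(A.key) + 27]
22. n14.hot = 8  [terminal]
23. n15.ok = true  [terminal]
24. n13.idx = true  [b.hot > 7]
25. n16.hot = 19  [terminal]
26. n17.cnt = "pv"  ["pv"]
27. n18.ok = true  [terminal]
28. n17.env = 9  [9]
29. n17.val = 21  [len(S.cnt) + 19]
30. n12.cnt = 18  [S.env * 3 - 9]
31. n10.lab = 10  [10]
32. n10.fin = -3  [B.key * 3 - 72]
33. n0.env = 4  [S₁.val * 2 - 40]
34. n0.val = -9  [B.fin * 3]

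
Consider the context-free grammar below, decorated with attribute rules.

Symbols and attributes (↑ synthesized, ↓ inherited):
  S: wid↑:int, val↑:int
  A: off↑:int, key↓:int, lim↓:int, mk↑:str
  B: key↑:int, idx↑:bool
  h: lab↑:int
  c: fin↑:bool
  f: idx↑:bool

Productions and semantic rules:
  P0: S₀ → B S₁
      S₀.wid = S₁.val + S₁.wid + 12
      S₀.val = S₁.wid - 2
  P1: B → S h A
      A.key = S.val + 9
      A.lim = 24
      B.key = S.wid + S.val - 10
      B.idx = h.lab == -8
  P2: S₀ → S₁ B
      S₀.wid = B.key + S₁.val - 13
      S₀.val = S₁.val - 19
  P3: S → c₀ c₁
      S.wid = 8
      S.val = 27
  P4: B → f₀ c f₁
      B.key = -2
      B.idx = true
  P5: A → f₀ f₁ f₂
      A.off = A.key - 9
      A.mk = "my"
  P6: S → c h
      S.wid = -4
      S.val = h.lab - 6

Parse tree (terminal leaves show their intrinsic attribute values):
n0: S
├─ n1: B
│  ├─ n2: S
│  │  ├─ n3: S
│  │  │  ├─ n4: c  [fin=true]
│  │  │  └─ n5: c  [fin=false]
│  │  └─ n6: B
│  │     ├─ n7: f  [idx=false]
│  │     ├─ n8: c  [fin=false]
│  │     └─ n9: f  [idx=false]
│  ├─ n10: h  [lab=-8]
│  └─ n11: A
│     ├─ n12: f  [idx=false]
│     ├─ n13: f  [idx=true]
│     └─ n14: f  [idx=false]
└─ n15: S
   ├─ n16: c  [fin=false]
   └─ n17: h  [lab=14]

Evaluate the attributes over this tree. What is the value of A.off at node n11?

8

1. n4.fin = true  [terminal]
2. n5.fin = false  [terminal]
3. n3.wid = 8  [8]
4. n3.val = 27  [27]
5. n7.idx = false  [terminal]
6. n8.fin = false  [terminal]
7. n9.idx = false  [terminal]
8. n6.key = -2  [-2]
9. n6.idx = true  [true]
10. n2.wid = 12  [B.key + S₁.val - 13]
11. n2.val = 8  [S₁.val - 19]
12. n10.lab = -8  [terminal]
13. n11.key = 17  [S.val + 9]
14. n11.lim = 24  [24]
15. n12.idx = false  [terminal]
16. n13.idx = true  [terminal]
17. n14.idx = false  [terminal]
18. n11.off = 8  [A.key - 9]
19. n11.mk = "my"  ["my"]
20. n1.key = 10  [S.wid + S.val - 10]
21. n1.idx = true  [h.lab == -8]
22. n16.fin = false  [terminal]
23. n17.lab = 14  [terminal]
24. n15.wid = -4  [-4]
25. n15.val = 8  [h.lab - 6]
26. n0.wid = 16  [S₁.val + S₁.wid + 12]
27. n0.val = -6  [S₁.wid - 2]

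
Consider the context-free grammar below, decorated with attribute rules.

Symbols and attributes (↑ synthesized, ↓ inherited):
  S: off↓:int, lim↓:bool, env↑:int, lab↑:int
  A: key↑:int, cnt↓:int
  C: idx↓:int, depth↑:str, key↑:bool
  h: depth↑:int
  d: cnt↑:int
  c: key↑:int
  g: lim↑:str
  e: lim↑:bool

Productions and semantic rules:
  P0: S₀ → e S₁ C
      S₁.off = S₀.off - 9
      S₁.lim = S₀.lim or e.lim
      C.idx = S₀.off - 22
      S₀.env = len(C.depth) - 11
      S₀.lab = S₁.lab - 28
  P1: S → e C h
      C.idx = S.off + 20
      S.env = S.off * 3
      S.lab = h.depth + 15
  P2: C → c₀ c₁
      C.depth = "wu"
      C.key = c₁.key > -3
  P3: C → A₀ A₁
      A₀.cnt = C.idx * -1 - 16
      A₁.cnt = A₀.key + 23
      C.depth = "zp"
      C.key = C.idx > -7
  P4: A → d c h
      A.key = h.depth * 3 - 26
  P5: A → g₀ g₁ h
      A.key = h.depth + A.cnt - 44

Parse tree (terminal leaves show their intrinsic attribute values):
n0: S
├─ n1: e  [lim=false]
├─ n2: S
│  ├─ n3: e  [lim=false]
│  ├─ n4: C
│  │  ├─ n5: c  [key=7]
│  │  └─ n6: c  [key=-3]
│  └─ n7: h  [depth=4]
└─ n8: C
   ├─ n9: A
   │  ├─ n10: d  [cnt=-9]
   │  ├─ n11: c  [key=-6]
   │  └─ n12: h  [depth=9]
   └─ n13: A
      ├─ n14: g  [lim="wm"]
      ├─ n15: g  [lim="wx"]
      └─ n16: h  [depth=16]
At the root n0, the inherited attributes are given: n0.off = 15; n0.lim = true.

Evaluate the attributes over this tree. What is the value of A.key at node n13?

-4

1. n0.off = 15  [given at root]
2. n0.lim = true  [given at root]
3. n1.lim = false  [terminal]
4. n2.off = 6  [S₀.off - 9]
5. n2.lim = true  [S₀.lim or e.lim]
6. n3.lim = false  [terminal]
7. n4.idx = 26  [S.off + 20]
8. n5.key = 7  [terminal]
9. n6.key = -3  [terminal]
10. n4.depth = "wu"  ["wu"]
11. n4.key = false  [c₁.key > -3]
12. n7.depth = 4  [terminal]
13. n2.env = 18  [S.off * 3]
14. n2.lab = 19  [h.depth + 15]
15. n8.idx = -7  [S₀.off - 22]
16. n9.cnt = -9  [C.idx * -1 - 16]
17. n10.cnt = -9  [terminal]
18. n11.key = -6  [terminal]
19. n12.depth = 9  [terminal]
20. n9.key = 1  [h.depth * 3 - 26]
21. n13.cnt = 24  [A₀.key + 23]
22. n14.lim = "wm"  [terminal]
23. n15.lim = "wx"  [terminal]
24. n16.depth = 16  [terminal]
25. n13.key = -4  [h.depth + A.cnt - 44]
26. n8.depth = "zp"  ["zp"]
27. n8.key = false  [C.idx > -7]
28. n0.env = -9  [len(C.depth) - 11]
29. n0.lab = -9  [S₁.lab - 28]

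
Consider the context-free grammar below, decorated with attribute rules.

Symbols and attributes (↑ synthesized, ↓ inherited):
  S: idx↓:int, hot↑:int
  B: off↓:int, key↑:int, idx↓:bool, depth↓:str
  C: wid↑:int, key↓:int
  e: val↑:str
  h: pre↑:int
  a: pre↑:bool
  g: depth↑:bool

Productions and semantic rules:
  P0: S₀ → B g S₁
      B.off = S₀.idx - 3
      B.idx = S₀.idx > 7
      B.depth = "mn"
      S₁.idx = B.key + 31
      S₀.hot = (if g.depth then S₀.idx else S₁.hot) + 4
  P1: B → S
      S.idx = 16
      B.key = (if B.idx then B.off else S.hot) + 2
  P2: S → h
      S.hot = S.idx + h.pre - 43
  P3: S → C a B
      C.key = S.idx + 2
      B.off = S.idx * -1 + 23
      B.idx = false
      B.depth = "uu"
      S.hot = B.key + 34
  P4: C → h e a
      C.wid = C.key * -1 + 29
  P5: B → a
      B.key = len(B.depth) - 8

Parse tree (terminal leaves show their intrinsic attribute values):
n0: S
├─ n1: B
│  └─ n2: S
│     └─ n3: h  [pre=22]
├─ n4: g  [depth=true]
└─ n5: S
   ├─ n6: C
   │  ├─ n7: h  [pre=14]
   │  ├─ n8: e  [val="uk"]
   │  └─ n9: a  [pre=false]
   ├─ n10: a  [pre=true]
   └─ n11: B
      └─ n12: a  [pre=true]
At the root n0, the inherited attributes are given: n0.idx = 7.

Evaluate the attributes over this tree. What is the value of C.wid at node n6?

-1

1. n0.idx = 7  [given at root]
2. n1.off = 4  [S₀.idx - 3]
3. n1.idx = false  [S₀.idx > 7]
4. n1.depth = "mn"  ["mn"]
5. n2.idx = 16  [16]
6. n3.pre = 22  [terminal]
7. n2.hot = -5  [S.idx + h.pre - 43]
8. n1.key = -3  [(if B.idx then B.off else S.hot) + 2]
9. n4.depth = true  [terminal]
10. n5.idx = 28  [B.key + 31]
11. n6.key = 30  [S.idx + 2]
12. n7.pre = 14  [terminal]
13. n8.val = "uk"  [terminal]
14. n9.pre = false  [terminal]
15. n6.wid = -1  [C.key * -1 + 29]
16. n10.pre = true  [terminal]
17. n11.off = -5  [S.idx * -1 + 23]
18. n11.idx = false  [false]
19. n11.depth = "uu"  ["uu"]
20. n12.pre = true  [terminal]
21. n11.key = -6  [len(B.depth) - 8]
22. n5.hot = 28  [B.key + 34]
23. n0.hot = 11  [(if g.depth then S₀.idx else S₁.hot) + 4]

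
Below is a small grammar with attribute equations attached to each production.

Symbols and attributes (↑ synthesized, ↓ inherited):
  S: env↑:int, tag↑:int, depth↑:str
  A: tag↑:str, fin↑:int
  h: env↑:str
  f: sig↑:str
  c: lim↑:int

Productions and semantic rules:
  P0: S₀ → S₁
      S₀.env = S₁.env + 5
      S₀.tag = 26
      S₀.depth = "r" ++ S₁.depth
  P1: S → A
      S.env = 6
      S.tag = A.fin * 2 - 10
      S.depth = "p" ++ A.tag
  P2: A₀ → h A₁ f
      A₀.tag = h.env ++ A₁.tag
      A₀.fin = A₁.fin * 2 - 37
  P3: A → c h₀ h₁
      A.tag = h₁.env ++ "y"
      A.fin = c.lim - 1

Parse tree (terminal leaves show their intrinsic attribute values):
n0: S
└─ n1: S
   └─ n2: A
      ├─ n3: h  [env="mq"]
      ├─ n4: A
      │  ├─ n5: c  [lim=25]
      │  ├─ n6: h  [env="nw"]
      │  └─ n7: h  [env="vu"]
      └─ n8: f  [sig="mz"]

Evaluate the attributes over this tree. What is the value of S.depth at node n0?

1. n3.env = "mq"  [terminal]
2. n5.lim = 25  [terminal]
3. n6.env = "nw"  [terminal]
4. n7.env = "vu"  [terminal]
5. n4.tag = "vuy"  [h₁.env ++ "y"]
6. n4.fin = 24  [c.lim - 1]
7. n8.sig = "mz"  [terminal]
8. n2.tag = "mqvuy"  [h.env ++ A₁.tag]
9. n2.fin = 11  [A₁.fin * 2 - 37]
10. n1.env = 6  [6]
11. n1.tag = 12  [A.fin * 2 - 10]
12. n1.depth = "pmqvuy"  ["p" ++ A.tag]
13. n0.env = 11  [S₁.env + 5]
14. n0.tag = 26  [26]
15. n0.depth = "rpmqvuy"  ["r" ++ S₁.depth]

"rpmqvuy"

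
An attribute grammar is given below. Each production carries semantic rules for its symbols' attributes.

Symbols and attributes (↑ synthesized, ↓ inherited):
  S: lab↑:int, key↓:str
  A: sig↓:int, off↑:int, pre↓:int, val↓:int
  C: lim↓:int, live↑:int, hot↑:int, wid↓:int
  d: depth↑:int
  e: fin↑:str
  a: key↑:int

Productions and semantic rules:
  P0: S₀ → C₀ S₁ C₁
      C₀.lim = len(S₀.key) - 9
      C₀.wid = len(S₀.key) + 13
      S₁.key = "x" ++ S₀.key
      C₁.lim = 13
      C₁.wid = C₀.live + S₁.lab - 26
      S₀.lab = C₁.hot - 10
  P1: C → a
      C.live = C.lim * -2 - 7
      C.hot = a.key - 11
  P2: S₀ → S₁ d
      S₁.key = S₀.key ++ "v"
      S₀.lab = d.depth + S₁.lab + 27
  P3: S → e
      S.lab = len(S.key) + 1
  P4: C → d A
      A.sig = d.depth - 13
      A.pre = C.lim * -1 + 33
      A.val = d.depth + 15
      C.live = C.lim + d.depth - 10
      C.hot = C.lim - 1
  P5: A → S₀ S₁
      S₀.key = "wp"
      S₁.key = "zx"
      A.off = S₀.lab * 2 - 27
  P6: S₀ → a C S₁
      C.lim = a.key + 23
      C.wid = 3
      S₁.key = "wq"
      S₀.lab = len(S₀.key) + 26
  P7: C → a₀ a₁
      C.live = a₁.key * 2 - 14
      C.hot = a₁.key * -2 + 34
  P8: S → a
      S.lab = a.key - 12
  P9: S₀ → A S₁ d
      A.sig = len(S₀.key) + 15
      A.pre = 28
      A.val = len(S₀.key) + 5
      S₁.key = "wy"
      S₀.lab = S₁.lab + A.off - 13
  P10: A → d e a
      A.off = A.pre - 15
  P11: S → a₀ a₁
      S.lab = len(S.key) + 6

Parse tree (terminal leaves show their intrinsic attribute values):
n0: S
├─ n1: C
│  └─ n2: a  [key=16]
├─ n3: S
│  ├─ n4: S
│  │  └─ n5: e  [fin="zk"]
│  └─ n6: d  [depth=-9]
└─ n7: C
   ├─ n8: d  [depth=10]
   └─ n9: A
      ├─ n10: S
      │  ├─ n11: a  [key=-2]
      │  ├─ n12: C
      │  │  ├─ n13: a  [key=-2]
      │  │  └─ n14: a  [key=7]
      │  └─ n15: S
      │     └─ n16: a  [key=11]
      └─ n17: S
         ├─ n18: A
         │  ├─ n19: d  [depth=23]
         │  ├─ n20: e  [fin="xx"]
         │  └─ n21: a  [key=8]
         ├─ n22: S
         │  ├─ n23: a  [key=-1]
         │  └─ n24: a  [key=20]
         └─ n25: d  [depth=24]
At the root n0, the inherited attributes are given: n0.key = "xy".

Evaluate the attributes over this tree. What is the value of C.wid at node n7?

4

1. n0.key = "xy"  [given at root]
2. n1.lim = -7  [len(S₀.key) - 9]
3. n1.wid = 15  [len(S₀.key) + 13]
4. n2.key = 16  [terminal]
5. n1.live = 7  [C.lim * -2 - 7]
6. n1.hot = 5  [a.key - 11]
7. n3.key = "xxy"  ["x" ++ S₀.key]
8. n4.key = "xxyv"  [S₀.key ++ "v"]
9. n5.fin = "zk"  [terminal]
10. n4.lab = 5  [len(S.key) + 1]
11. n6.depth = -9  [terminal]
12. n3.lab = 23  [d.depth + S₁.lab + 27]
13. n7.lim = 13  [13]
14. n7.wid = 4  [C₀.live + S₁.lab - 26]
15. n8.depth = 10  [terminal]
16. n9.sig = -3  [d.depth - 13]
17. n9.pre = 20  [C.lim * -1 + 33]
18. n9.val = 25  [d.depth + 15]
19. n10.key = "wp"  ["wp"]
20. n11.key = -2  [terminal]
21. n12.lim = 21  [a.key + 23]
22. n12.wid = 3  [3]
23. n13.key = -2  [terminal]
24. n14.key = 7  [terminal]
25. n12.live = 0  [a₁.key * 2 - 14]
26. n12.hot = 20  [a₁.key * -2 + 34]
27. n15.key = "wq"  ["wq"]
28. n16.key = 11  [terminal]
29. n15.lab = -1  [a.key - 12]
30. n10.lab = 28  [len(S₀.key) + 26]
31. n17.key = "zx"  ["zx"]
32. n18.sig = 17  [len(S₀.key) + 15]
33. n18.pre = 28  [28]
34. n18.val = 7  [len(S₀.key) + 5]
35. n19.depth = 23  [terminal]
36. n20.fin = "xx"  [terminal]
37. n21.key = 8  [terminal]
38. n18.off = 13  [A.pre - 15]
39. n22.key = "wy"  ["wy"]
40. n23.key = -1  [terminal]
41. n24.key = 20  [terminal]
42. n22.lab = 8  [len(S.key) + 6]
43. n25.depth = 24  [terminal]
44. n17.lab = 8  [S₁.lab + A.off - 13]
45. n9.off = 29  [S₀.lab * 2 - 27]
46. n7.live = 13  [C.lim + d.depth - 10]
47. n7.hot = 12  [C.lim - 1]
48. n0.lab = 2  [C₁.hot - 10]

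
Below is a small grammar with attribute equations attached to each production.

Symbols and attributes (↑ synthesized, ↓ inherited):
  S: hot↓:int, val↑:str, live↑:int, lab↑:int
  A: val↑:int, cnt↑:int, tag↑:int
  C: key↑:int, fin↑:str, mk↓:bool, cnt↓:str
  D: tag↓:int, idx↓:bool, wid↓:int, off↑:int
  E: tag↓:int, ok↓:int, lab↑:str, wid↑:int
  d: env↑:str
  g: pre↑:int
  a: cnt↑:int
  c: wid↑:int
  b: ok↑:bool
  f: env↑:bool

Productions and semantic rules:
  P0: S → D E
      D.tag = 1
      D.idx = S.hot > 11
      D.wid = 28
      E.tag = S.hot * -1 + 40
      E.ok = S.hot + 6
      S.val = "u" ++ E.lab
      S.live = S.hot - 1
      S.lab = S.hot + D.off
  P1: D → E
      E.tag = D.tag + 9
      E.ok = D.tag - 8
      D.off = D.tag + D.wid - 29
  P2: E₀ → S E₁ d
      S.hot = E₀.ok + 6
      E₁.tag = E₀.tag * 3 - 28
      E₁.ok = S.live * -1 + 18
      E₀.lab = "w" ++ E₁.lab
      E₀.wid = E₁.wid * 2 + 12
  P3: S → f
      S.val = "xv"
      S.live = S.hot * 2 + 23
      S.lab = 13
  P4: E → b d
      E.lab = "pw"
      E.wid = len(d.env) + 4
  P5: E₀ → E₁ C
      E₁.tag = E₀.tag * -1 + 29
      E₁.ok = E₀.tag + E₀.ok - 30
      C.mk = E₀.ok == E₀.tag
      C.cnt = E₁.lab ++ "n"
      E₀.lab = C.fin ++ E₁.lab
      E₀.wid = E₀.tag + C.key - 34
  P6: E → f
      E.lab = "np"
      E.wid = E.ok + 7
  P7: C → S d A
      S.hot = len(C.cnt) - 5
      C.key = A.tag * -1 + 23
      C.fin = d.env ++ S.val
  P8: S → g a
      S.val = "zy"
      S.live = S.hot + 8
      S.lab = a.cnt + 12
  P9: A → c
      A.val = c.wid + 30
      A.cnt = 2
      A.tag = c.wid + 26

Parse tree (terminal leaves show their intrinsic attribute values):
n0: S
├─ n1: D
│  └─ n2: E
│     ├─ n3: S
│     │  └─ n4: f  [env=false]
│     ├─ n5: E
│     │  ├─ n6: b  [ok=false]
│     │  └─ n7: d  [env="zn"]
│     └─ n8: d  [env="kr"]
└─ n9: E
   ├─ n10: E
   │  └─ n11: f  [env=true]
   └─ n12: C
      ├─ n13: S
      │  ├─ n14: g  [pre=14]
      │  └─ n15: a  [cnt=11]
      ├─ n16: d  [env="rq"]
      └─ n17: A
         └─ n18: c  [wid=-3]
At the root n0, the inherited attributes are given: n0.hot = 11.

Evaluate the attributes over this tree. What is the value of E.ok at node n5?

1. n0.hot = 11  [given at root]
2. n1.tag = 1  [1]
3. n1.idx = false  [S.hot > 11]
4. n1.wid = 28  [28]
5. n2.tag = 10  [D.tag + 9]
6. n2.ok = -7  [D.tag - 8]
7. n3.hot = -1  [E₀.ok + 6]
8. n4.env = false  [terminal]
9. n3.val = "xv"  ["xv"]
10. n3.live = 21  [S.hot * 2 + 23]
11. n3.lab = 13  [13]
12. n5.tag = 2  [E₀.tag * 3 - 28]
13. n5.ok = -3  [S.live * -1 + 18]
14. n6.ok = false  [terminal]
15. n7.env = "zn"  [terminal]
16. n5.lab = "pw"  ["pw"]
17. n5.wid = 6  [len(d.env) + 4]
18. n8.env = "kr"  [terminal]
19. n2.lab = "wpw"  ["w" ++ E₁.lab]
20. n2.wid = 24  [E₁.wid * 2 + 12]
21. n1.off = 0  [D.tag + D.wid - 29]
22. n9.tag = 29  [S.hot * -1 + 40]
23. n9.ok = 17  [S.hot + 6]
24. n10.tag = 0  [E₀.tag * -1 + 29]
25. n10.ok = 16  [E₀.tag + E₀.ok - 30]
26. n11.env = true  [terminal]
27. n10.lab = "np"  ["np"]
28. n10.wid = 23  [E.ok + 7]
29. n12.mk = false  [E₀.ok == E₀.tag]
30. n12.cnt = "npn"  [E₁.lab ++ "n"]
31. n13.hot = -2  [len(C.cnt) - 5]
32. n14.pre = 14  [terminal]
33. n15.cnt = 11  [terminal]
34. n13.val = "zy"  ["zy"]
35. n13.live = 6  [S.hot + 8]
36. n13.lab = 23  [a.cnt + 12]
37. n16.env = "rq"  [terminal]
38. n18.wid = -3  [terminal]
39. n17.val = 27  [c.wid + 30]
40. n17.cnt = 2  [2]
41. n17.tag = 23  [c.wid + 26]
42. n12.key = 0  [A.tag * -1 + 23]
43. n12.fin = "rqzy"  [d.env ++ S.val]
44. n9.lab = "rqzynp"  [C.fin ++ E₁.lab]
45. n9.wid = -5  [E₀.tag + C.key - 34]
46. n0.val = "urqzynp"  ["u" ++ E.lab]
47. n0.live = 10  [S.hot - 1]
48. n0.lab = 11  [S.hot + D.off]

-3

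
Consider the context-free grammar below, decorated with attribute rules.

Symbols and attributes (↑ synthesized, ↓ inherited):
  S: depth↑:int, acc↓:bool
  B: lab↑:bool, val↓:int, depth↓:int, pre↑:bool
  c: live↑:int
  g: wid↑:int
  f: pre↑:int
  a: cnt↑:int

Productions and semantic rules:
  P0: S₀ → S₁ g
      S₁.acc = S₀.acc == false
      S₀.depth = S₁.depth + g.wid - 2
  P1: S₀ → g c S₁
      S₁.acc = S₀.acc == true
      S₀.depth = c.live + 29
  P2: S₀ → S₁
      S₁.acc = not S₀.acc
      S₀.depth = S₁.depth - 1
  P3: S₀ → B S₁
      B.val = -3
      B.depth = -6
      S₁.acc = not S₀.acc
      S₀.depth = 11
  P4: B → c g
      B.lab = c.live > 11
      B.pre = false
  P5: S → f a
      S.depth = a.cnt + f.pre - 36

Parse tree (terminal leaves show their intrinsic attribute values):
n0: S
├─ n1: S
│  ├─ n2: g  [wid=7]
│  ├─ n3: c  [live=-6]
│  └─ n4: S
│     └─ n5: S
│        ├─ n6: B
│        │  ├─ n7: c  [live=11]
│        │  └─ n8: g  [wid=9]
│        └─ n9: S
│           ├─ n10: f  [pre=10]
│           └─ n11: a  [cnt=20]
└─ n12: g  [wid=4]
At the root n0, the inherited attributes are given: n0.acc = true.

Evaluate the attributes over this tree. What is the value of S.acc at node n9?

1. n0.acc = true  [given at root]
2. n1.acc = false  [S₀.acc == false]
3. n2.wid = 7  [terminal]
4. n3.live = -6  [terminal]
5. n4.acc = false  [S₀.acc == true]
6. n5.acc = true  [not S₀.acc]
7. n6.val = -3  [-3]
8. n6.depth = -6  [-6]
9. n7.live = 11  [terminal]
10. n8.wid = 9  [terminal]
11. n6.lab = false  [c.live > 11]
12. n6.pre = false  [false]
13. n9.acc = false  [not S₀.acc]
14. n10.pre = 10  [terminal]
15. n11.cnt = 20  [terminal]
16. n9.depth = -6  [a.cnt + f.pre - 36]
17. n5.depth = 11  [11]
18. n4.depth = 10  [S₁.depth - 1]
19. n1.depth = 23  [c.live + 29]
20. n12.wid = 4  [terminal]
21. n0.depth = 25  [S₁.depth + g.wid - 2]

false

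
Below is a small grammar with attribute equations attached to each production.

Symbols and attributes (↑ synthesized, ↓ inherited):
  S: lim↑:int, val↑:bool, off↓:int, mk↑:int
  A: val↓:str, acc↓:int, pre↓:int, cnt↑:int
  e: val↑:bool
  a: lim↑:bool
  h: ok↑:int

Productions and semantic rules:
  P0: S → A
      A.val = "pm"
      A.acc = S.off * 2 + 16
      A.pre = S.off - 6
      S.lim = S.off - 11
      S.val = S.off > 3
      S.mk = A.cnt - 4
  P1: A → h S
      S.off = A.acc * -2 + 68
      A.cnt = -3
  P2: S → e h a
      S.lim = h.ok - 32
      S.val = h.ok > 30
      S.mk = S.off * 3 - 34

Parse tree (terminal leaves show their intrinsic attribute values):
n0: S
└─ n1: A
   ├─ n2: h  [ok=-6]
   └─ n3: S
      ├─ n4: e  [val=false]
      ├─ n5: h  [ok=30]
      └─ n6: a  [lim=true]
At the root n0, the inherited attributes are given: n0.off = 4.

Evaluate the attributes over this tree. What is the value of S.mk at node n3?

1. n0.off = 4  [given at root]
2. n1.val = "pm"  ["pm"]
3. n1.acc = 24  [S.off * 2 + 16]
4. n1.pre = -2  [S.off - 6]
5. n2.ok = -6  [terminal]
6. n3.off = 20  [A.acc * -2 + 68]
7. n4.val = false  [terminal]
8. n5.ok = 30  [terminal]
9. n6.lim = true  [terminal]
10. n3.lim = -2  [h.ok - 32]
11. n3.val = false  [h.ok > 30]
12. n3.mk = 26  [S.off * 3 - 34]
13. n1.cnt = -3  [-3]
14. n0.lim = -7  [S.off - 11]
15. n0.val = true  [S.off > 3]
16. n0.mk = -7  [A.cnt - 4]

26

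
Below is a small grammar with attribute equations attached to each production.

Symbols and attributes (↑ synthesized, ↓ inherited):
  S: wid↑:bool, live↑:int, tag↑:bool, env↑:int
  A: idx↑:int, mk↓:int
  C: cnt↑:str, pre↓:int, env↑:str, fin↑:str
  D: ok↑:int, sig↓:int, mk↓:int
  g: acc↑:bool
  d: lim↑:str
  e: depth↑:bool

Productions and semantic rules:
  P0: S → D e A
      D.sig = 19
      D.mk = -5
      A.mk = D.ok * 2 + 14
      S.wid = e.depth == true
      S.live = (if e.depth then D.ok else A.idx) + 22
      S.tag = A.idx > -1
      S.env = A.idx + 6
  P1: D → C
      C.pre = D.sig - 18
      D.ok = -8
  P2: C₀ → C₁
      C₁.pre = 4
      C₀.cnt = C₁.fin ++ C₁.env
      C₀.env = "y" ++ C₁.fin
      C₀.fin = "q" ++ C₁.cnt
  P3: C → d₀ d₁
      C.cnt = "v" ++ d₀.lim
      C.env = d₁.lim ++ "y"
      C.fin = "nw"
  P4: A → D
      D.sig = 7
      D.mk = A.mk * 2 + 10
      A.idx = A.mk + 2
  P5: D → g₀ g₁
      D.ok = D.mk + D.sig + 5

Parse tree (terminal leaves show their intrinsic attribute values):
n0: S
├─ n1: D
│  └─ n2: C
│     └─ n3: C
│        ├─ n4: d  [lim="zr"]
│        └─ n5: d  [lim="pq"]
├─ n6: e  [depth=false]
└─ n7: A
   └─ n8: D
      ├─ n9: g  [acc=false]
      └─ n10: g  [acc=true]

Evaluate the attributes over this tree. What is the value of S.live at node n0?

1. n1.sig = 19  [19]
2. n1.mk = -5  [-5]
3. n2.pre = 1  [D.sig - 18]
4. n3.pre = 4  [4]
5. n4.lim = "zr"  [terminal]
6. n5.lim = "pq"  [terminal]
7. n3.cnt = "vzr"  ["v" ++ d₀.lim]
8. n3.env = "pqy"  [d₁.lim ++ "y"]
9. n3.fin = "nw"  ["nw"]
10. n2.cnt = "nwpqy"  [C₁.fin ++ C₁.env]
11. n2.env = "ynw"  ["y" ++ C₁.fin]
12. n2.fin = "qvzr"  ["q" ++ C₁.cnt]
13. n1.ok = -8  [-8]
14. n6.depth = false  [terminal]
15. n7.mk = -2  [D.ok * 2 + 14]
16. n8.sig = 7  [7]
17. n8.mk = 6  [A.mk * 2 + 10]
18. n9.acc = false  [terminal]
19. n10.acc = true  [terminal]
20. n8.ok = 18  [D.mk + D.sig + 5]
21. n7.idx = 0  [A.mk + 2]
22. n0.wid = false  [e.depth == true]
23. n0.live = 22  [(if e.depth then D.ok else A.idx) + 22]
24. n0.tag = true  [A.idx > -1]
25. n0.env = 6  [A.idx + 6]

22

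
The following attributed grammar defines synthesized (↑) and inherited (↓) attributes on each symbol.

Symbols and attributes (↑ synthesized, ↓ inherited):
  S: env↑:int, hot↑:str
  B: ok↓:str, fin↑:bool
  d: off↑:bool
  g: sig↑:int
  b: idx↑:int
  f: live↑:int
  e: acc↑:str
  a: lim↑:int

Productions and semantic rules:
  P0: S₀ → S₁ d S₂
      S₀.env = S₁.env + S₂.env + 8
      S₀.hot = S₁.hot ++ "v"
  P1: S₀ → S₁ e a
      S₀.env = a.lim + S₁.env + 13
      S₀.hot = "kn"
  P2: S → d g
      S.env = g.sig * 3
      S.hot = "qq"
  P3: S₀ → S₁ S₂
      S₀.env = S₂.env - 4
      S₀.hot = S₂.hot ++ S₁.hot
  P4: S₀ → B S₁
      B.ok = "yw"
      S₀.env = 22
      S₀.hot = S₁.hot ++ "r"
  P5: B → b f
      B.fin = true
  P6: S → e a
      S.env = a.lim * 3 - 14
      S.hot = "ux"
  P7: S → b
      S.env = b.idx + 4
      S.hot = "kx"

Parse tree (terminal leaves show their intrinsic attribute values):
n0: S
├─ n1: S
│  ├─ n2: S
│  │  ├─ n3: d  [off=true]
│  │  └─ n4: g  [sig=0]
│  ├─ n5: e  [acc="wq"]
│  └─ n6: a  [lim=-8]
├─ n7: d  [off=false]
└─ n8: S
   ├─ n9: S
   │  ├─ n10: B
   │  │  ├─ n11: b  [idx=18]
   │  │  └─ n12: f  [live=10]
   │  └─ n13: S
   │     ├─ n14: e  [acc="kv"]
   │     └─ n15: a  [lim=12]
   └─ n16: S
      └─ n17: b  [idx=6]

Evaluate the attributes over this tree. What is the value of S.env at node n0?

19

1. n3.off = true  [terminal]
2. n4.sig = 0  [terminal]
3. n2.env = 0  [g.sig * 3]
4. n2.hot = "qq"  ["qq"]
5. n5.acc = "wq"  [terminal]
6. n6.lim = -8  [terminal]
7. n1.env = 5  [a.lim + S₁.env + 13]
8. n1.hot = "kn"  ["kn"]
9. n7.off = false  [terminal]
10. n10.ok = "yw"  ["yw"]
11. n11.idx = 18  [terminal]
12. n12.live = 10  [terminal]
13. n10.fin = true  [true]
14. n14.acc = "kv"  [terminal]
15. n15.lim = 12  [terminal]
16. n13.env = 22  [a.lim * 3 - 14]
17. n13.hot = "ux"  ["ux"]
18. n9.env = 22  [22]
19. n9.hot = "uxr"  [S₁.hot ++ "r"]
20. n17.idx = 6  [terminal]
21. n16.env = 10  [b.idx + 4]
22. n16.hot = "kx"  ["kx"]
23. n8.env = 6  [S₂.env - 4]
24. n8.hot = "kxuxr"  [S₂.hot ++ S₁.hot]
25. n0.env = 19  [S₁.env + S₂.env + 8]
26. n0.hot = "knv"  [S₁.hot ++ "v"]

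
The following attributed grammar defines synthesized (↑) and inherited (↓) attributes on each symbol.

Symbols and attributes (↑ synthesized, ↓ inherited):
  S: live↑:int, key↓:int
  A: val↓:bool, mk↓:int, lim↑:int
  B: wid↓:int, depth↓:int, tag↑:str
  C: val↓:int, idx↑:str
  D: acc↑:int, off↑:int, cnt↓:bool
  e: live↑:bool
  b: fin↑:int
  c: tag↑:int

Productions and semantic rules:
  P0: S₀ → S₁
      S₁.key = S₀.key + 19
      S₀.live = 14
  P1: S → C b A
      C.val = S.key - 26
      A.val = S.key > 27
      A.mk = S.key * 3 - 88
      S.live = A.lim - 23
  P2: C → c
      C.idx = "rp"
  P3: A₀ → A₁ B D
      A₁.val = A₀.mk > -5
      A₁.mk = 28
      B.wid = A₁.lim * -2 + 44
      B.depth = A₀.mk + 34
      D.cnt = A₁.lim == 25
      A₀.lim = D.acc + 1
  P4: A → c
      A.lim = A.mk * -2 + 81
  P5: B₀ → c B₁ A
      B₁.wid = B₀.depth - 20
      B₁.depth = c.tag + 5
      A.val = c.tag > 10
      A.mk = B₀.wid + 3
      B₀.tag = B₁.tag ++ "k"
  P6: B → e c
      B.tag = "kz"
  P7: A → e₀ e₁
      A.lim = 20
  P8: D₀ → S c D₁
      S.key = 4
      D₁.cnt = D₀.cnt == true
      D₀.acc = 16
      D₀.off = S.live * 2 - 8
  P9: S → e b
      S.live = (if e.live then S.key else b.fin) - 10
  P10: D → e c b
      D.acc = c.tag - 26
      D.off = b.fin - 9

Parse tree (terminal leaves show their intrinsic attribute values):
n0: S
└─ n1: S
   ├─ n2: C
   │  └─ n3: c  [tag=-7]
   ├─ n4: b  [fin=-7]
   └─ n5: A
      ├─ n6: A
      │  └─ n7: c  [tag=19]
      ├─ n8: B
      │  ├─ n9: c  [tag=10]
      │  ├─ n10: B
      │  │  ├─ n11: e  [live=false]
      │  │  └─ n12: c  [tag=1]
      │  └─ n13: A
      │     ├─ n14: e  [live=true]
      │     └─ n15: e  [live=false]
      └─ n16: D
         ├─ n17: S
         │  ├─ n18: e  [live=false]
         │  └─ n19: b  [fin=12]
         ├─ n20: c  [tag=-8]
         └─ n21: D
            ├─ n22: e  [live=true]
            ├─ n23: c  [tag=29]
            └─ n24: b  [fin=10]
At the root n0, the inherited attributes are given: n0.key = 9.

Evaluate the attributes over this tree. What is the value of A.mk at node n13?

1. n0.key = 9  [given at root]
2. n1.key = 28  [S₀.key + 19]
3. n2.val = 2  [S.key - 26]
4. n3.tag = -7  [terminal]
5. n2.idx = "rp"  ["rp"]
6. n4.fin = -7  [terminal]
7. n5.val = true  [S.key > 27]
8. n5.mk = -4  [S.key * 3 - 88]
9. n6.val = true  [A₀.mk > -5]
10. n6.mk = 28  [28]
11. n7.tag = 19  [terminal]
12. n6.lim = 25  [A.mk * -2 + 81]
13. n8.wid = -6  [A₁.lim * -2 + 44]
14. n8.depth = 30  [A₀.mk + 34]
15. n9.tag = 10  [terminal]
16. n10.wid = 10  [B₀.depth - 20]
17. n10.depth = 15  [c.tag + 5]
18. n11.live = false  [terminal]
19. n12.tag = 1  [terminal]
20. n10.tag = "kz"  ["kz"]
21. n13.val = false  [c.tag > 10]
22. n13.mk = -3  [B₀.wid + 3]
23. n14.live = true  [terminal]
24. n15.live = false  [terminal]
25. n13.lim = 20  [20]
26. n8.tag = "kzk"  [B₁.tag ++ "k"]
27. n16.cnt = true  [A₁.lim == 25]
28. n17.key = 4  [4]
29. n18.live = false  [terminal]
30. n19.fin = 12  [terminal]
31. n17.live = 2  [(if e.live then S.key else b.fin) - 10]
32. n20.tag = -8  [terminal]
33. n21.cnt = true  [D₀.cnt == true]
34. n22.live = true  [terminal]
35. n23.tag = 29  [terminal]
36. n24.fin = 10  [terminal]
37. n21.acc = 3  [c.tag - 26]
38. n21.off = 1  [b.fin - 9]
39. n16.acc = 16  [16]
40. n16.off = -4  [S.live * 2 - 8]
41. n5.lim = 17  [D.acc + 1]
42. n1.live = -6  [A.lim - 23]
43. n0.live = 14  [14]

-3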